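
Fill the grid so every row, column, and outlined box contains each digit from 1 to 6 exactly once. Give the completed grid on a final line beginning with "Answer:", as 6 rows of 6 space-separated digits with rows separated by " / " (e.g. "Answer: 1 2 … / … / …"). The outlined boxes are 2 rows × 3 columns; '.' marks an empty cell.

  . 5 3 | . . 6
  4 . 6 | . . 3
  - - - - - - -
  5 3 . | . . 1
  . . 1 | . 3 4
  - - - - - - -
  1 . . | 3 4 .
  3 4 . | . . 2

Step 1. [r4c4∈{2,5,6}] r4c4 is the only open cell in row 4 admitting 5. So r4c4=5.
Step 2. [r1c1∈{2}] r1c1's peers cover all but 2, so r1c1=2.
Step 3. [r1c5∈{1}] only 1 remains possible at r1c5. So r1c5=1.
Step 4. [r4c2∈{2,6}] across row 4, 2 lands solely at r4c2. So r4c2=2.
Step 5. [r5c6∈{5}] r5c6's peers cover all but 5 ⇒ r5c6=5.
Step 6. [r2c4∈{2}] r2c4 is down to just 2, so r2c4=2.
Step 7. [r3c4∈{6}] r3c4 is down to just 6, so r3c4=6.
Step 8. [r6c5∈{6}] r6c5 is down to just 6. So r6c5=6.
Step 9. [r5c3∈{2}] only 2 remains possible at r5c3. So r5c3=2.
Step 10. [r2c5∈{5}] nothing but 5 survives at r2c5 ⇒ r2c5=5.
Step 11. [r2c2∈{1}] r2c2 is down to just 1. So r2c2=1.
Step 12. [r3c3∈{4}] only 4 remains possible at r3c3. So r3c3=4.
Step 13. [r6c3∈{5}] r6c3 has the single candidate 5. So r6c3=5.
Step 14. [r6c4∈{1}] r6c4 is down to just 1 ⇒ r6c4=1.
Step 15. [r4c1∈{6}] r4c1 is down to just 6, so r4c1=6.
Step 16. [r1c4∈{4}] r1c4 has the single candidate 4, so r1c4=4.
Step 17. [r3c5∈{2}] r3c5's peers cover all but 2. So r3c5=2.
Step 18. [r5c2∈{6}] r5c2 is down to just 6. So r5c2=6.

Answer: 2 5 3 4 1 6 / 4 1 6 2 5 3 / 5 3 4 6 2 1 / 6 2 1 5 3 4 / 1 6 2 3 4 5 / 3 4 5 1 6 2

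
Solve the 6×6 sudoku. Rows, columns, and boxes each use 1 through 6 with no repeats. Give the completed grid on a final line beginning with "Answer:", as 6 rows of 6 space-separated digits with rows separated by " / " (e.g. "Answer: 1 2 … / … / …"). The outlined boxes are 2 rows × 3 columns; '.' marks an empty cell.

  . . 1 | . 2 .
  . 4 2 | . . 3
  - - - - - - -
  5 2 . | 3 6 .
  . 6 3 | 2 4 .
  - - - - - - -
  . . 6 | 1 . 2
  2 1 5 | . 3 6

Step 1. [r1c2∈{3,5}] across col 2, 5 lands solely at r1c2. So r1c2=5.
Step 2. [r2c4∈{5,6}] col 4 places 5 nowhere but r2c4, so r2c4=5.
Step 3. [r1c1∈{3,6}] 3 has one home in row 1: r1c1, so r1c1=3.
Step 4. [r4c1∈{1}] only 1 remains possible at r4c1 ⇒ r4c1=1.
Step 5. [r1c6∈{4}] r1c6 is down to just 4, so r1c6=4.
Step 6. [r1c4∈{6}] r1c4 has the single candidate 6. So r1c4=6.
Step 7. [r6c4∈{4}] r6c4's peers cover all but 4 ⇒ r6c4=4.
Step 8. [r4c6∈{5}] r4c6 is down to just 5, so r4c6=5.
Step 9. [r5c1∈{4}] r5c1's peers cover all but 4 ⇒ r5c1=4.
Step 10. [r5c5∈{5}] nothing but 5 survives at r5c5 ⇒ r5c5=5.
Step 11. [r2c5∈{1}] nothing but 1 survives at r2c5, so r2c5=1.
Step 12. [r5c2∈{3}] nothing but 3 survives at r5c2 ⇒ r5c2=3.
Step 13. [r2c1∈{6}] r2c1 is down to just 6 ⇒ r2c1=6.
Step 14. [r3c3∈{4}] only 4 remains possible at r3c3. So r3c3=4.
Step 15. [r3c6∈{1}] nothing but 1 survives at r3c6, so r3c6=1.

Answer: 3 5 1 6 2 4 / 6 4 2 5 1 3 / 5 2 4 3 6 1 / 1 6 3 2 4 5 / 4 3 6 1 5 2 / 2 1 5 4 3 6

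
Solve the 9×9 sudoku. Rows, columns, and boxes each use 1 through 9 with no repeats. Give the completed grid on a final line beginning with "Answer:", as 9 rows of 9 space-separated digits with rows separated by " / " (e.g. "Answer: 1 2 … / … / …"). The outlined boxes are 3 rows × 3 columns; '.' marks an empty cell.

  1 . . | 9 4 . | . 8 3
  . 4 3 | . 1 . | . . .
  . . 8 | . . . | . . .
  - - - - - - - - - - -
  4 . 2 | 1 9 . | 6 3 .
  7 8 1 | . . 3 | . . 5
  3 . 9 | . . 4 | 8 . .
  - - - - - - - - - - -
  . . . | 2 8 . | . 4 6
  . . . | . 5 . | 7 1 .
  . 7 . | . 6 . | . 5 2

Step 1. [r7c6∈{1,7,9}] 7 has one home in row 7: r7c6. So r7c6=7.
Step 2. [r4c2∈{5}] r4c2 has the single candidate 5. So r4c2=5.
Step 3. [r3c7∈{1,2,4,5,9}] r3c7 is the only open cell in col 7 admitting 1 ⇒ r3c7=1.
Step 4. [r8c6∈{9}] r8c6 is down to just 9. So r8c6=9.
Step 5. [r6c4∈{5,6,7}] across row 6, 5 lands solely at r6c4. So r6c4=5.
Step 6. [r4c9∈{7}] only 7 remains possible at r4c9 ⇒ r4c9=7.
Step 7. [r6c8∈{2}] nothing but 2 survives at r6c8 ⇒ r6c8=2.
Step 8. [r2c9∈{9}] r2c9 has the single candidate 9, so r2c9=9.
Step 9. [r2c4∈{6,7,8}] across col 4, 8 lands solely at r2c4, so r2c4=8.
Step 10. [r3c4∈{3,6,7}] across col 4, 7 lands solely at r3c4. So r3c4=7.
Step 11. [r3c8∈{6}] r3c8 has the single candidate 6, so r3c8=6.
Step 12. [r7c2∈{1,3,9}] row 7 places 1 nowhere but r7c2 ⇒ r7c2=1.
Step 13. [r8c2∈{2,3,6}] r8c2 is the only open cell in col 2 admitting 3. So r8c2=3.
Step 14. [r8c1∈{2,6,8}] in row 8, 2 fits only at r8c1 ⇒ r8c1=2.
Step 15. [r2c1∈{5,6}] r2c1 is the only open cell in col 1 admitting 6, so r2c1=6.
Step 16. [r1c2∈{2}] only 2 remains possible at r1c2, so r1c2=2.
Step 17. [r1c7∈{5}] only 5 remains possible at r1c7. So r1c7=5.
Step 18. [r3c1∈{5,9}] across box 1, 5 lands solely at r3c1. So r3c1=5.
Step 19. [r3c6∈{2}] r3c6 has the single candidate 2. So r3c6=2.
Step 20. [r7c1∈{9}] only 9 remains possible at r7c1. So r7c1=9.
Step 21. [r9c3∈{4}] nothing but 4 survives at r9c3, so r9c3=4.
Step 22. [r9c7∈{3,9}] 9 has one home in row 9: r9c7. So r9c7=9.
Step 23. [r2c7∈{2}] nothing but 2 survives at r2c7, so r2c7=2.
Step 24. [r9c6∈{1}] only 1 remains possible at r9c6, so r9c6=1.
Step 25. [r2c8∈{7}] r2c8's peers cover all but 7 ⇒ r2c8=7.
Step 26. [r3c2∈{9}] r3c2's peers cover all but 9 ⇒ r3c2=9.
Step 27. [r3c5∈{3}] r3c5 has the single candidate 3 ⇒ r3c5=3.
Step 28. [r7c3∈{5}] r7c3 is down to just 5, so r7c3=5.
Step 29. [r5c7∈{4}] nothing but 4 survives at r5c7, so r5c7=4.
Step 30. [r6c2∈{6}] only 6 remains possible at r6c2. So r6c2=6.
Step 31. [r8c9∈{8}] nothing but 8 survives at r8c9, so r8c9=8.
Step 32. [r3c9∈{4}] r3c9 has the single candidate 4 ⇒ r3c9=4.
Step 33. [r4c6∈{8}] r4c6 is down to just 8. So r4c6=8.
Step 34. [r8c3∈{6}] r8c3 has the single candidate 6, so r8c3=6.
Step 35. [r7c7∈{3}] only 3 remains possible at r7c7 ⇒ r7c7=3.
Step 36. [r5c4∈{6}] r5c4's peers cover all but 6, so r5c4=6.
Step 37. [r1c3∈{7}] only 7 remains possible at r1c3, so r1c3=7.
Step 38. [r5c5∈{2}] r5c5's peers cover all but 2. So r5c5=2.
Step 39. [r1c6∈{6}] r1c6 is down to just 6 ⇒ r1c6=6.
Step 40. [r5c8∈{9}] nothing but 9 survives at r5c8, so r5c8=9.
Step 41. [r6c9∈{1}] r6c9 has the single candidate 1. So r6c9=1.
Step 42. [r9c1∈{8}] r9c1 is down to just 8, so r9c1=8.
Step 43. [r8c4∈{4}] r8c4's peers cover all but 4 ⇒ r8c4=4.
Step 44. [r6c5∈{7}] nothing but 7 survives at r6c5. So r6c5=7.
Step 45. [r9c4∈{3}] r9c4 is down to just 3. So r9c4=3.
Step 46. [r2c6∈{5}] only 5 remains possible at r2c6, so r2c6=5.

Answer: 1 2 7 9 4 6 5 8 3 / 6 4 3 8 1 5 2 7 9 / 5 9 8 7 3 2 1 6 4 / 4 5 2 1 9 8 6 3 7 / 7 8 1 6 2 3 4 9 5 / 3 6 9 5 7 4 8 2 1 / 9 1 5 2 8 7 3 4 6 / 2 3 6 4 5 9 7 1 8 / 8 7 4 3 6 1 9 5 2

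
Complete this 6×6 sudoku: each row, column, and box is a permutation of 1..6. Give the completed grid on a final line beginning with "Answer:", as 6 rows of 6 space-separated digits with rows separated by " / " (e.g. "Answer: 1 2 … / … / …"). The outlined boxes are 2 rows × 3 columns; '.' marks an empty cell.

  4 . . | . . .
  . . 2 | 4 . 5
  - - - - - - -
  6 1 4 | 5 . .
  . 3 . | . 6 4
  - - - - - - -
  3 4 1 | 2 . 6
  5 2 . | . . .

Step 1. [r2c5∈{1,3}] r2c5 is the only open cell in row 2 admitting 3, so r2c5=3.
Step 2. [r1c4∈{1,6}] 6 has one home in col 4: r1c4 ⇒ r1c4=6.
Step 3. [r3c6∈{2,3}] in row 3, 3 fits only at r3c6. So r3c6=3.
Step 4. [r6c6∈{1}] only 1 remains possible at r6c6 ⇒ r6c6=1.
Step 5. [r3c5∈{2}] r3c5 has the single candidate 2 ⇒ r3c5=2.
Step 6. [r1c2∈{5}] r1c2 is down to just 5, so r1c2=5.
Step 7. [r2c1∈{1}] nothing but 1 survives at r2c1, so r2c1=1.
Step 8. [r4c1∈{2}] r4c1 has the single candidate 2, so r4c1=2.
Step 9. [r5c5∈{5}] only 5 remains possible at r5c5, so r5c5=5.
Step 10. [r1c3∈{3}] only 3 remains possible at r1c3 ⇒ r1c3=3.
Step 11. [r2c2∈{6}] r2c2 has the single candidate 6. So r2c2=6.
Step 12. [r4c3∈{5}] nothing but 5 survives at r4c3. So r4c3=5.
Step 13. [r4c4∈{1}] only 1 remains possible at r4c4. So r4c4=1.
Step 14. [r6c3∈{6}] r6c3's peers cover all but 6 ⇒ r6c3=6.
Step 15. [r1c6∈{2}] only 2 remains possible at r1c6. So r1c6=2.
Step 16. [r6c4∈{3}] r6c4 has the single candidate 3. So r6c4=3.
Step 17. [r6c5∈{4}] only 4 remains possible at r6c5. So r6c5=4.
Step 18. [r1c5∈{1}] r1c5 has the single candidate 1. So r1c5=1.

Answer: 4 5 3 6 1 2 / 1 6 2 4 3 5 / 6 1 4 5 2 3 / 2 3 5 1 6 4 / 3 4 1 2 5 6 / 5 2 6 3 4 1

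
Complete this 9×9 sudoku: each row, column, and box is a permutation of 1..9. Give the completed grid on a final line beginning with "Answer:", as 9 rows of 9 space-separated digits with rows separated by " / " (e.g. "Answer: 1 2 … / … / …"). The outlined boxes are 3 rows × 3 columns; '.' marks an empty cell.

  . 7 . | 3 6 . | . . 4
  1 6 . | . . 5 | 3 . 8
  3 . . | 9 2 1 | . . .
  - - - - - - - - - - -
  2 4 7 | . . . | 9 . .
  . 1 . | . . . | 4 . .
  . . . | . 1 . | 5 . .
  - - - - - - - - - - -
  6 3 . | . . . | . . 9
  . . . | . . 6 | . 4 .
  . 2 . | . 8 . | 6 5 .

Step 1. [r9c1∈{4,7,9}] r9c1 is the only open cell in col 1 admitting 4, so r9c1=4.
Step 2. [r8c1∈{5,7,8,9}] 7 has one home in col 1: r8c1. So r8c1=7.
Step 3. [r1c6∈{8}] nothing but 8 survives at r1c6, so r1c6=8.
Step 4. [r4c6∈{3}] r4c6 is down to just 3. So r4c6=3.
Step 5. [r9c9∈{1,3,7}] r9c9 is the only open cell in row 9 admitting 3, so r9c9=3.
Step 6. [r4c5∈{5}] only 5 remains possible at r4c5 ⇒ r4c5=5.
Step 7. [r3c7∈{7}] r3c7's peers cover all but 7 ⇒ r3c7=7.
Step 8. [r7c8∈{1,2,7,8}] r7c8 is the only open cell in box 9 admitting 7. So r7c8=7.
Step 9. [r3c8∈{6}] r3c8's peers cover all but 6, so r3c8=6.
Step 10. [r3c3∈{4,5,8}] across row 3, 4 lands solely at r3c3 ⇒ r3c3=4.
Step 11. [r3c2∈{5,8}] 8 has one home in row 3: r3c2. So r3c2=8.
Step 12. [r6c2∈{9}] r6c2 has the single candidate 9. So r6c2=9.
Step 13. [r6c1∈{8}] r6c1's peers cover all but 8. So r6c1=8.
Step 14. [r1c1∈{5,9}] in col 1, 9 fits only at r1c1 ⇒ r1c1=9.
Step 15. [r1c3∈{2,5}] 5 has one home in row 1: r1c3. So r1c3=5.
Step 16. [r7c4∈{1,2,4,5}] across row 7, 5 lands solely at r7c4, so r7c4=5.
Step 17. [r7c5∈{4}] r7c5's peers cover all but 4 ⇒ r7c5=4.
Step 18. [r7c6∈{2}] r7c6 has the single candidate 2 ⇒ r7c6=2.
Step 19. [r8c4∈{1}] r8c4 is down to just 1, so r8c4=1.
Step 20. [r9c4∈{7}] only 7 remains possible at r9c4, so r9c4=7.
Step 21. [r9c6∈{9}] r9c6 is down to just 9, so r9c6=9.
Step 22. [r5c6∈{7}] r5c6 has the single candidate 7 ⇒ r5c6=7.
Step 23. [r8c9∈{2}] r8c9 is down to just 2 ⇒ r8c9=2.
Step 24. [r5c9∈{6}] only 6 remains possible at r5c9. So r5c9=6.
Step 25. [r7c7∈{1,8}] in box 9, 1 fits only at r7c7. So r7c7=1.
Step 26. [r5c3∈{3}] r5c3 has the single candidate 3. So r5c3=3.
Step 27. [r1c7∈{2}] only 2 remains possible at r1c7. So r1c7=2.
Step 28. [r4c4∈{6,8}] across row 4, 6 lands solely at r4c4, so r4c4=6.
Step 29. [r4c8∈{1,8}] r4c8 is the only open cell in row 4 admitting 8. So r4c8=8.
Step 30. [r5c8∈{2}] nothing but 2 survives at r5c8, so r5c8=2.
Step 31. [r8c3∈{8,9}] 9 has one home in row 8: r8c3 ⇒ r8c3=9.
Step 32. [r6c4∈{2,4}] row 6 places 2 nowhere but r6c4. So r6c4=2.
Step 33. [r6c3∈{6}] nothing but 6 survives at r6c3. So r6c3=6.
Step 34. [r4c9∈{1}] r4c9 has the single candidate 1, so r4c9=1.
Step 35. [r5c1∈{5}] only 5 remains possible at r5c1, so r5c1=5.
Step 36. [r2c4∈{4}] r2c4 has the single candidate 4, so r2c4=4.
Step 37. [r8c2∈{5}] r8c2 is down to just 5. So r8c2=5.
Step 38. [r2c3∈{2}] only 2 remains possible at r2c3, so r2c3=2.
Step 39. [r3c9∈{5}] nothing but 5 survives at r3c9 ⇒ r3c9=5.
Step 40. [r5c4∈{8}] r5c4 is down to just 8 ⇒ r5c4=8.
Step 41. [r5c5∈{9}] r5c5 has the single candidate 9 ⇒ r5c5=9.
Step 42. [r7c3∈{8}] only 8 remains possible at r7c3, so r7c3=8.
Step 43. [r6c8∈{3}] only 3 remains possible at r6c8 ⇒ r6c8=3.
Step 44. [r6c6∈{4}] nothing but 4 survives at r6c6. So r6c6=4.
Step 45. [r6c9∈{7}] nothing but 7 survives at r6c9. So r6c9=7.
Step 46. [r1c8∈{1}] r1c8 has the single candidate 1, so r1c8=1.
Step 47. [r2c5∈{7}] r2c5 is down to just 7. So r2c5=7.
Step 48. [r8c7∈{8}] r8c7 is down to just 8, so r8c7=8.
Step 49. [r8c5∈{3}] only 3 remains possible at r8c5 ⇒ r8c5=3.
Step 50. [r9c3∈{1}] r9c3 is down to just 1. So r9c3=1.
Step 51. [r2c8∈{9}] r2c8 is down to just 9, so r2c8=9.

Answer: 9 7 5 3 6 8 2 1 4 / 1 6 2 4 7 5 3 9 8 / 3 8 4 9 2 1 7 6 5 / 2 4 7 6 5 3 9 8 1 / 5 1 3 8 9 7 4 2 6 / 8 9 6 2 1 4 5 3 7 / 6 3 8 5 4 2 1 7 9 / 7 5 9 1 3 6 8 4 2 / 4 2 1 7 8 9 6 5 3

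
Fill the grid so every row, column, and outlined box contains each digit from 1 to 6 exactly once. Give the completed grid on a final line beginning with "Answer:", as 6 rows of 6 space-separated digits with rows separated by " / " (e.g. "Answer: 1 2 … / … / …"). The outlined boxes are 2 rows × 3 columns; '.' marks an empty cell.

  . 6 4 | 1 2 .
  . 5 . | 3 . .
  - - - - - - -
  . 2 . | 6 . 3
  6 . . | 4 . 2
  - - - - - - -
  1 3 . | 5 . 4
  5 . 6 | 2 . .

Step 1. [r4c2∈{1}] r4c2's peers cover all but 1 ⇒ r4c2=1.
Step 2. [r3c3∈{5}] nothing but 5 survives at r3c3, so r3c3=5.
Step 3. [r2c3∈{1,2}] across row 2, 1 lands solely at r2c3. So r2c3=1.
Step 4. [r6c5∈{1,3}] 3 has one home in row 6: r6c5 ⇒ r6c5=3.
Step 5. [r2c6∈{6}] r2c6 has the single candidate 6 ⇒ r2c6=6.
Step 6. [r6c6∈{1}] only 1 remains possible at r6c6, so r6c6=1.
Step 7. [r5c3∈{2}] r5c3's peers cover all but 2, so r5c3=2.
Step 8. [r3c5∈{1}] only 1 remains possible at r3c5, so r3c5=1.
Step 9. [r5c5∈{6}] r5c5's peers cover all but 6 ⇒ r5c5=6.
Step 10. [r2c1∈{2}] only 2 remains possible at r2c1, so r2c1=2.
Step 11. [r2c5∈{4}] r2c5 is down to just 4, so r2c5=4.
Step 12. [r4c3∈{3}] r4c3's peers cover all but 3 ⇒ r4c3=3.
Step 13. [r1c1∈{3}] r1c1 is down to just 3, so r1c1=3.
Step 14. [r6c2∈{4}] r6c2 is down to just 4. So r6c2=4.
Step 15. [r4c5∈{5}] only 5 remains possible at r4c5 ⇒ r4c5=5.
Step 16. [r1c6∈{5}] r1c6's peers cover all but 5, so r1c6=5.
Step 17. [r3c1∈{4}] only 4 remains possible at r3c1 ⇒ r3c1=4.

Answer: 3 6 4 1 2 5 / 2 5 1 3 4 6 / 4 2 5 6 1 3 / 6 1 3 4 5 2 / 1 3 2 5 6 4 / 5 4 6 2 3 1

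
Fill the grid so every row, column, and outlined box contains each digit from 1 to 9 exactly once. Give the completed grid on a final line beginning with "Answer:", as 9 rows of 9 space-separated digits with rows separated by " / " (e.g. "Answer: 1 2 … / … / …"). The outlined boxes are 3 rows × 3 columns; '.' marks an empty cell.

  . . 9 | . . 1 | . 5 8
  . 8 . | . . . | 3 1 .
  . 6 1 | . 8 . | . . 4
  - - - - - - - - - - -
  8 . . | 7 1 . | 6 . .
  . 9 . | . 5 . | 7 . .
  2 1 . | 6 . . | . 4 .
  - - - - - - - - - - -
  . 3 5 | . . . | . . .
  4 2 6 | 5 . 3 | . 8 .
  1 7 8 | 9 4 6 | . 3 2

Step 1. [r2c3∈{2,4,7}] 2 has one home in col 3: r2c3 ⇒ r2c3=2.
Step 2. [r8c5∈{7}] r8c5 has the single candidate 7 ⇒ r8c5=7.
Step 3. [r7c4∈{1,2,8}] col 4 places 1 nowhere but r7c4. So r7c4=1.
Step 4. [r5c4∈{2,3,4,8}] col 4 places 8 nowhere but r5c4. So r5c4=8.
Step 5. [r6c6∈{9}] nothing but 9 survives at r6c6. So r6c6=9.
Step 6. [r1c7∈{2}] r1c7 is down to just 2, so r1c7=2.
Step 7. [r2c9∈{6,7,9}] 6 has one home in box 3: r2c9. So r2c9=6.
Step 8. [r3c8∈{7,9}] 7 has one home in box 3: r3c8. So r3c8=7.
Step 9. [r7c1∈{9}] only 9 remains possible at r7c1. So r7c1=9.
Step 10. [r6c5∈{3}] r6c5's peers cover all but 3. So r6c5=3.
Step 11. [r2c6∈{4,5,7}] 7 has one home in col 6: r2c6 ⇒ r2c6=7.
Step 12. [r3c6∈{2,5}] 5 has one home in col 6: r3c6, so r3c6=5.
Step 13. [r3c1∈{3}] only 3 remains possible at r3c1 ⇒ r3c1=3.
Step 14. [r1c2∈{4}] r1c2 has the single candidate 4, so r1c2=4.
Step 15. [r6c9∈{5}] r6c9 is down to just 5, so r6c9=5.
Step 16. [r4c8∈{2,9}] r4c8 is the only open cell in col 8 admitting 9. So r4c8=9.
Step 17. [r4c6∈{2,4}] r4c6 is the only open cell in row 4 admitting 2 ⇒ r4c6=2.
Step 18. [r8c9∈{1,9}] in col 9, 9 fits only at r8c9. So r8c9=9.
Step 19. [r4c3∈{3,4}] row 4 places 4 nowhere but r4c3, so r4c3=4.
Step 20. [r5c9∈{1,3}] r5c9 is the only open cell in row 5 admitting 1, so r5c9=1.
Step 21. [r1c5∈{6}] r1c5 has the single candidate 6, so r1c5=6.
Step 22. [r4c9∈{3}] only 3 remains possible at r4c9 ⇒ r4c9=3.
Step 23. [r6c7∈{8}] r6c7 is down to just 8, so r6c7=8.
Step 24. [r7c8∈{6}] nothing but 6 survives at r7c8. So r7c8=6.
Step 25. [r7c7∈{4}] only 4 remains possible at r7c7. So r7c7=4.
Step 26. [r3c4∈{2}] r3c4's peers cover all but 2 ⇒ r3c4=2.
Step 27. [r3c7∈{9}] nothing but 9 survives at r3c7 ⇒ r3c7=9.
Step 28. [r5c1∈{6}] r5c1's peers cover all but 6, so r5c1=6.
Step 29. [r1c4∈{3}] r1c4 is down to just 3, so r1c4=3.
Step 30. [r2c5∈{9}] r2c5 has the single candidate 9, so r2c5=9.
Step 31. [r4c2∈{5}] r4c2 has the single candidate 5, so r4c2=5.
Step 32. [r8c7∈{1}] r8c7's peers cover all but 1 ⇒ r8c7=1.
Step 33. [r1c1∈{7}] r1c1 is down to just 7. So r1c1=7.
Step 34. [r7c9∈{7}] r7c9 is down to just 7 ⇒ r7c9=7.
Step 35. [r9c7∈{5}] only 5 remains possible at r9c7. So r9c7=5.
Step 36. [r7c6∈{8}] only 8 remains possible at r7c6. So r7c6=8.
Step 37. [r5c3∈{3}] nothing but 3 survives at r5c3 ⇒ r5c3=3.
Step 38. [r2c4∈{4}] r2c4 has the single candidate 4, so r2c4=4.
Step 39. [r5c8∈{2}] nothing but 2 survives at r5c8 ⇒ r5c8=2.
Step 40. [r7c5∈{2}] only 2 remains possible at r7c5 ⇒ r7c5=2.
Step 41. [r5c6∈{4}] r5c6 is down to just 4. So r5c6=4.
Step 42. [r6c3∈{7}] r6c3 has the single candidate 7, so r6c3=7.
Step 43. [r2c1∈{5}] nothing but 5 survives at r2c1. So r2c1=5.

Answer: 7 4 9 3 6 1 2 5 8 / 5 8 2 4 9 7 3 1 6 / 3 6 1 2 8 5 9 7 4 / 8 5 4 7 1 2 6 9 3 / 6 9 3 8 5 4 7 2 1 / 2 1 7 6 3 9 8 4 5 / 9 3 5 1 2 8 4 6 7 / 4 2 6 5 7 3 1 8 9 / 1 7 8 9 4 6 5 3 2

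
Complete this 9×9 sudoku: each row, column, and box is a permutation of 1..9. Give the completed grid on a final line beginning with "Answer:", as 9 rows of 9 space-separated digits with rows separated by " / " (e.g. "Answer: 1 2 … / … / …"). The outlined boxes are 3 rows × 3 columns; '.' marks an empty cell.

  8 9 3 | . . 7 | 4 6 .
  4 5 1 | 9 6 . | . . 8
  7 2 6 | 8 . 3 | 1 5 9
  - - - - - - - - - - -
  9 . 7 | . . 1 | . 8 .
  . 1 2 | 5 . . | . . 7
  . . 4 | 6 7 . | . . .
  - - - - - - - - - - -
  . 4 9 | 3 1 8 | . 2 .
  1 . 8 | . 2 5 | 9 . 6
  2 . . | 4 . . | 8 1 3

Step 1. [r7c9∈{5}] r7c9 has the single candidate 5, so r7c9=5.
Step 2. [r4c4∈{2}] r4c4 has the single candidate 2. So r4c4=2.
Step 3. [r5c6∈{4,9}] in col 6, 4 fits only at r5c6 ⇒ r5c6=4.
Step 4. [r4c5∈{3}] r4c5's peers cover all but 3. So r4c5=3.
Step 5. [r6c6∈{9}] r6c6 has the single candidate 9 ⇒ r6c6=9.
Step 6. [r6c8∈{3}] r6c8's peers cover all but 3. So r6c8=3.
Step 7. [r4c2∈{6}] only 6 remains possible at r4c2, so r4c2=6.
Step 8. [r1c9∈{2}] nothing but 2 survives at r1c9. So r1c9=2.
Step 9. [r7c7∈{7}] only 7 remains possible at r7c7 ⇒ r7c7=7.
Step 10. [r9c2∈{7}] r9c2 is down to just 7. So r9c2=7.
Step 11. [r4c7∈{5}] r4c7 is down to just 5, so r4c7=5.
Step 12. [r5c5∈{8}] nothing but 8 survives at r5c5, so r5c5=8.
Step 13. [r2c7∈{3}] r2c7 is down to just 3 ⇒ r2c7=3.
Step 14. [r8c8∈{4}] nothing but 4 survives at r8c8 ⇒ r8c8=4.
Step 15. [r4c9∈{4}] nothing but 4 survives at r4c9. So r4c9=4.
Step 16. [r9c5∈{9}] r9c5's peers cover all but 9. So r9c5=9.
Step 17. [r6c2∈{8}] r6c2's peers cover all but 8, so r6c2=8.
Step 18. [r7c1∈{6}] nothing but 6 survives at r7c1 ⇒ r7c1=6.
Step 19. [r1c4∈{1}] nothing but 1 survives at r1c4. So r1c4=1.
Step 20. [r8c2∈{3}] nothing but 3 survives at r8c2, so r8c2=3.
Step 21. [r2c8∈{7}] r2c8 is down to just 7, so r2c8=7.
Step 22. [r5c1∈{3}] nothing but 3 survives at r5c1 ⇒ r5c1=3.
Step 23. [r6c7∈{2}] r6c7's peers cover all but 2. So r6c7=2.
Step 24. [r5c8∈{9}] r5c8 is down to just 9 ⇒ r5c8=9.
Step 25. [r2c6∈{2}] nothing but 2 survives at r2c6. So r2c6=2.
Step 26. [r8c4∈{7}] r8c4 is down to just 7 ⇒ r8c4=7.
Step 27. [r9c3∈{5}] r9c3's peers cover all but 5, so r9c3=5.
Step 28. [r6c9∈{1}] r6c9 has the single candidate 1 ⇒ r6c9=1.
Step 29. [r1c5∈{5}] only 5 remains possible at r1c5 ⇒ r1c5=5.
Step 30. [r6c1∈{5}] r6c1 has the single candidate 5 ⇒ r6c1=5.
Step 31. [r5c7∈{6}] r5c7's peers cover all but 6 ⇒ r5c7=6.
Step 32. [r3c5∈{4}] r3c5's peers cover all but 4 ⇒ r3c5=4.
Step 33. [r9c6∈{6}] r9c6's peers cover all but 6 ⇒ r9c6=6.

Answer: 8 9 3 1 5 7 4 6 2 / 4 5 1 9 6 2 3 7 8 / 7 2 6 8 4 3 1 5 9 / 9 6 7 2 3 1 5 8 4 / 3 1 2 5 8 4 6 9 7 / 5 8 4 6 7 9 2 3 1 / 6 4 9 3 1 8 7 2 5 / 1 3 8 7 2 5 9 4 6 / 2 7 5 4 9 6 8 1 3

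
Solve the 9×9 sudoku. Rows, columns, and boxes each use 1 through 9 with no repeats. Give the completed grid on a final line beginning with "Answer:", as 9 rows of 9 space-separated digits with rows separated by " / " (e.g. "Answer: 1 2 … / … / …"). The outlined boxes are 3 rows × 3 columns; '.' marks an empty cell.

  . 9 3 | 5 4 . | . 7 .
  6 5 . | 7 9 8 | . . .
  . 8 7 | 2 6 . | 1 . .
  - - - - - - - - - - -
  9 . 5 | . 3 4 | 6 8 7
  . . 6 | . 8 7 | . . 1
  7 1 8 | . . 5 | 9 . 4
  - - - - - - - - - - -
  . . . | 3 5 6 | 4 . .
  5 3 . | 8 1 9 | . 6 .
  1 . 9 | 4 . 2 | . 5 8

Step 1. [r8c9∈{2}] only 2 remains possible at r8c9. So r8c9=2.
Step 2. [r6c8∈{2,3}] 3 has one home in row 6: r6c8, so r6c8=3.
Step 3. [r1c1∈{2}] nothing but 2 survives at r1c1, so r1c1=2.
Step 4. [r3c1∈{4}] r3c1 has the single candidate 4. So r3c1=4.
Step 5. [r5c8∈{2}] r5c8's peers cover all but 2. So r5c8=2.
Step 6. [r3c8∈{9}] r3c8 is down to just 9, so r3c8=9.
Step 7. [r9c5∈{7}] r9c5 has the single candidate 7. So r9c5=7.
Step 8. [r2c9∈{3}] r2c9 is down to just 3, so r2c9=3.
Step 9. [r7c3∈{2}] r7c3 has the single candidate 2, so r7c3=2.
Step 10. [r7c2∈{7}] r7c2's peers cover all but 7, so r7c2=7.
Step 11. [r2c8∈{4}] r2c8 is down to just 4. So r2c8=4.
Step 12. [r5c1∈{3}] r5c1's peers cover all but 3. So r5c1=3.
Step 13. [r9c2∈{6}] r9c2 has the single candidate 6. So r9c2=6.
Step 14. [r8c7∈{7}] only 7 remains possible at r8c7 ⇒ r8c7=7.
Step 15. [r2c3∈{1}] r2c3's peers cover all but 1. So r2c3=1.
Step 16. [r5c4∈{9}] nothing but 9 survives at r5c4 ⇒ r5c4=9.
Step 17. [r5c7∈{5}] r5c7's peers cover all but 5. So r5c7=5.
Step 18. [r1c6∈{1}] r1c6 is down to just 1 ⇒ r1c6=1.
Step 19. [r4c4∈{1}] r4c4 is down to just 1, so r4c4=1.
Step 20. [r3c9∈{5}] only 5 remains possible at r3c9. So r3c9=5.
Step 21. [r7c1∈{8}] r7c1's peers cover all but 8. So r7c1=8.
Step 22. [r1c9∈{6}] nothing but 6 survives at r1c9. So r1c9=6.
Step 23. [r7c9∈{9}] only 9 remains possible at r7c9. So r7c9=9.
Step 24. [r2c7∈{2}] r2c7 has the single candidate 2, so r2c7=2.
Step 25. [r5c2∈{4}] r5c2 has the single candidate 4, so r5c2=4.
Step 26. [r4c2∈{2}] nothing but 2 survives at r4c2. So r4c2=2.
Step 27. [r6c4∈{6}] r6c4 is down to just 6 ⇒ r6c4=6.
Step 28. [r6c5∈{2}] r6c5 has the single candidate 2. So r6c5=2.
Step 29. [r8c3∈{4}] r8c3 has the single candidate 4. So r8c3=4.
Step 30. [r3c6∈{3}] r3c6 is down to just 3, so r3c6=3.
Step 31. [r1c7∈{8}] r1c7 has the single candidate 8 ⇒ r1c7=8.
Step 32. [r9c7∈{3}] nothing but 3 survives at r9c7. So r9c7=3.
Step 33. [r7c8∈{1}] r7c8 has the single candidate 1 ⇒ r7c8=1.

Answer: 2 9 3 5 4 1 8 7 6 / 6 5 1 7 9 8 2 4 3 / 4 8 7 2 6 3 1 9 5 / 9 2 5 1 3 4 6 8 7 / 3 4 6 9 8 7 5 2 1 / 7 1 8 6 2 5 9 3 4 / 8 7 2 3 5 6 4 1 9 / 5 3 4 8 1 9 7 6 2 / 1 6 9 4 7 2 3 5 8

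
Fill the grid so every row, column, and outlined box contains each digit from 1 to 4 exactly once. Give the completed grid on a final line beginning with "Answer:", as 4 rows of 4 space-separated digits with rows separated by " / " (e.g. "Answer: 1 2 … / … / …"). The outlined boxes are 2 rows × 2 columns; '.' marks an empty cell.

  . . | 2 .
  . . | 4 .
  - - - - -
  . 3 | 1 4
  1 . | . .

Step 1. [r3c1∈{2}] r3c1 has the single candidate 2. So r3c1=2.
Step 2. [r2c1∈{3}] r2c1 is down to just 3, so r2c1=3.
Step 3. [r2c4∈{1}] nothing but 1 survives at r2c4. So r2c4=1.
Step 4. [r4c4∈{2,3}] r4c4 is the only open cell in row 4 admitting 2. So r4c4=2.
Step 5. [r1c2∈{1,4}] r1c2 is the only open cell in row 1 admitting 1 ⇒ r1c2=1.
Step 6. [r1c1∈{4}] only 4 remains possible at r1c1. So r1c1=4.
Step 7. [r1c4∈{3}] only 3 remains possible at r1c4, so r1c4=3.
Step 8. [r2c2∈{2}] only 2 remains possible at r2c2 ⇒ r2c2=2.
Step 9. [r4c3∈{3}] r4c3 has the single candidate 3 ⇒ r4c3=3.
Step 10. [r4c2∈{4}] only 4 remains possible at r4c2 ⇒ r4c2=4.

Answer: 4 1 2 3 / 3 2 4 1 / 2 3 1 4 / 1 4 3 2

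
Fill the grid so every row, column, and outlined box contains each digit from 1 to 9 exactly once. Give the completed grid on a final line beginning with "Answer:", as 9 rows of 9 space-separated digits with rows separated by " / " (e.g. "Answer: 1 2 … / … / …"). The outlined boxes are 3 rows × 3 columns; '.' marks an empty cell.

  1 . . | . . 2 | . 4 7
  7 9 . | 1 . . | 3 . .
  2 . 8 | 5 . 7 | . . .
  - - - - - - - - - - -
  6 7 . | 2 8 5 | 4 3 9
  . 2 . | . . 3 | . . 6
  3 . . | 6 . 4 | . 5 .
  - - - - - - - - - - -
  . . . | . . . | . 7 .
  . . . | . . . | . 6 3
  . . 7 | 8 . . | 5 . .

Step 1. [r1c7∈{6,8,9}] r1c7 is the only open cell in row 1 admitting 8. So r1c7=8.
Step 2. [r7c9∈{1,2,4,8}] 8 has one home in box 9: r7c9, so r7c9=8.
Step 3. [r9c9∈{1,2,4}] 4 has one home in col 9: r9c9, so r9c9=4.
Step 4. [r9c1∈{9}] nothing but 9 survives at r9c1, so r9c1=9.
Step 5. [r4c3∈{1}] r4c3 has the single candidate 1, so r4c3=1.
Step 6. [r3c7∈{1,6,9}] 6 has one home in col 7: r3c7, so r3c7=6.
Step 7. [r5c8∈{1,8}] col 8 places 8 nowhere but r5c8 ⇒ r5c8=8.
Step 8. [r8c1∈{4,5,8}] across col 1, 8 lands solely at r8c1 ⇒ r8c1=8.
Step 9. [r2c8∈{2}] r2c8 is down to just 2. So r2c8=2.
Step 10. [r9c8∈{1}] r9c8 is down to just 1, so r9c8=1.
Step 11. [r9c6∈{6}] r9c6's peers cover all but 6 ⇒ r9c6=6.
Step 12. [r9c2∈{3}] r9c2's peers cover all but 3, so r9c2=3.
Step 13. [r3c5∈{3,4,9}] 3 has one home in row 3: r3c5. So r3c5=3.
Step 14. [r1c4∈{9}] r1c4 has the single candidate 9. So r1c4=9.
Step 15. [r2c5∈{4,6}] across box 2, 4 lands solely at r2c5 ⇒ r2c5=4.
Step 16. [r5c4∈{7}] r5c4 is down to just 7, so r5c4=7.
Step 17. [r2c3∈{5,6}] 6 has one home in row 2: r2c3 ⇒ r2c3=6.
Step 18. [r8c5∈{1,2,5,7,9}] row 8 places 7 nowhere but r8c5, so r8c5=7.
Step 19. [r7c5∈{1,2,5,9}] across col 5, 5 lands solely at r7c5. So r7c5=5.
Step 20. [r7c1∈{4}] r7c1 has the single candidate 4, so r7c1=4.
Step 21. [r5c7∈{1}] r5c7's peers cover all but 1, so r5c7=1.
Step 22. [r5c3∈{4,5,9}] across row 5, 4 lands solely at r5c3. So r5c3=4.
Step 23. [r7c3∈{2}] r7c3 has the single candidate 2. So r7c3=2.
Step 24. [r8c3∈{5}] nothing but 5 survives at r8c3. So r8c3=5.
Step 25. [r7c7∈{9}] nothing but 9 survives at r7c7, so r7c7=9.
Step 26. [r8c2∈{1}] nothing but 1 survives at r8c2. So r8c2=1.
Step 27. [r6c7∈{2,7}] in row 6, 7 fits only at r6c7. So r6c7=7.
Step 28. [r6c3∈{9}] r6c3 has the single candidate 9 ⇒ r6c3=9.
Step 29. [r7c2∈{6}] r7c2 is down to just 6. So r7c2=6.
Step 30. [r5c1∈{5}] r5c1's peers cover all but 5, so r5c1=5.
Step 31. [r2c6∈{8}] r2c6 has the single candidate 8 ⇒ r2c6=8.
Step 32. [r3c2∈{4}] only 4 remains possible at r3c2, so r3c2=4.
Step 33. [r7c4∈{3}] r7c4's peers cover all but 3. So r7c4=3.
Step 34. [r6c2∈{8}] r6c2's peers cover all but 8. So r6c2=8.
Step 35. [r2c9∈{5}] nothing but 5 survives at r2c9, so r2c9=5.
Step 36. [r5c5∈{9}] r5c5 is down to just 9, so r5c5=9.
Step 37. [r7c6∈{1}] only 1 remains possible at r7c6, so r7c6=1.
Step 38. [r6c9∈{2}] r6c9 has the single candidate 2. So r6c9=2.
Step 39. [r8c7∈{2}] r8c7's peers cover all but 2. So r8c7=2.
Step 40. [r3c9∈{1}] r3c9's peers cover all but 1 ⇒ r3c9=1.
Step 41. [r1c2∈{5}] r1c2 has the single candidate 5. So r1c2=5.
Step 42. [r1c5∈{6}] nothing but 6 survives at r1c5. So r1c5=6.
Step 43. [r9c5∈{2}] r9c5's peers cover all but 2 ⇒ r9c5=2.
Step 44. [r1c3∈{3}] nothing but 3 survives at r1c3 ⇒ r1c3=3.
Step 45. [r3c8∈{9}] nothing but 9 survives at r3c8, so r3c8=9.
Step 46. [r8c4∈{4}] only 4 remains possible at r8c4 ⇒ r8c4=4.
Step 47. [r8c6∈{9}] only 9 remains possible at r8c6, so r8c6=9.
Step 48. [r6c5∈{1}] r6c5's peers cover all but 1, so r6c5=1.

Answer: 1 5 3 9 6 2 8 4 7 / 7 9 6 1 4 8 3 2 5 / 2 4 8 5 3 7 6 9 1 / 6 7 1 2 8 5 4 3 9 / 5 2 4 7 9 3 1 8 6 / 3 8 9 6 1 4 7 5 2 / 4 6 2 3 5 1 9 7 8 / 8 1 5 4 7 9 2 6 3 / 9 3 7 8 2 6 5 1 4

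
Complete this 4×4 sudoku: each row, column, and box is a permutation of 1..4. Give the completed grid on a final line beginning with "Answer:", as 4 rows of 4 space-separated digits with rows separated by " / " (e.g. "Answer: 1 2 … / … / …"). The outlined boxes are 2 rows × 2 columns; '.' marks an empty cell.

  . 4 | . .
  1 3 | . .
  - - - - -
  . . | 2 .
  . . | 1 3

Step 1. [r2c4∈{2,4}] row 2 places 2 nowhere but r2c4. So r2c4=2.
Step 2. [r4c1∈{2,4}] row 4 places 4 nowhere but r4c1. So r4c1=4.
Step 3. [r4c2∈{2}] r4c2's peers cover all but 2. So r4c2=2.
Step 4. [r1c1∈{2}] nothing but 2 survives at r1c1. So r1c1=2.
Step 5. [r1c3∈{3}] r1c3 has the single candidate 3. So r1c3=3.
Step 6. [r1c4∈{1}] r1c4 is down to just 1 ⇒ r1c4=1.
Step 7. [r2c3∈{4}] r2c3 is down to just 4, so r2c3=4.
Step 8. [r3c4∈{4}] r3c4 is down to just 4 ⇒ r3c4=4.
Step 9. [r3c1∈{3}] r3c1 is down to just 3, so r3c1=3.
Step 10. [r3c2∈{1}] r3c2 is down to just 1, so r3c2=1.

Answer: 2 4 3 1 / 1 3 4 2 / 3 1 2 4 / 4 2 1 3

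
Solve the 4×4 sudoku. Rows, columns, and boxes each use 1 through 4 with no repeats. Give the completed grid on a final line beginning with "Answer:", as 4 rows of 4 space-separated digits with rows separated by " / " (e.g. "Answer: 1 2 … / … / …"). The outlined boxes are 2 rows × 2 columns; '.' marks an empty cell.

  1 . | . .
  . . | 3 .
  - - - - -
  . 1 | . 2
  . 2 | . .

Step 1. [r3c3∈{4}] r3c3's peers cover all but 4, so r3c3=4.
Step 2. [r2c2∈{4}] r2c2 is down to just 4. So r2c2=4.
Step 3. [r4c4∈{1,3}] 3 has one home in col 4: r4c4, so r4c4=3.
Step 4. [r1c3∈{2}] nothing but 2 survives at r1c3, so r1c3=2.
Step 5. [r2c4∈{1}] r2c4 has the single candidate 1, so r2c4=1.
Step 6. [r4c3∈{1}] r4c3's peers cover all but 1. So r4c3=1.
Step 7. [r3c1∈{3}] only 3 remains possible at r3c1. So r3c1=3.
Step 8. [r1c4∈{4}] r1c4 has the single candidate 4, so r1c4=4.
Step 9. [r4c1∈{4}] nothing but 4 survives at r4c1, so r4c1=4.
Step 10. [r1c2∈{3}] r1c2 is down to just 3, so r1c2=3.
Step 11. [r2c1∈{2}] r2c1's peers cover all but 2. So r2c1=2.

Answer: 1 3 2 4 / 2 4 3 1 / 3 1 4 2 / 4 2 1 3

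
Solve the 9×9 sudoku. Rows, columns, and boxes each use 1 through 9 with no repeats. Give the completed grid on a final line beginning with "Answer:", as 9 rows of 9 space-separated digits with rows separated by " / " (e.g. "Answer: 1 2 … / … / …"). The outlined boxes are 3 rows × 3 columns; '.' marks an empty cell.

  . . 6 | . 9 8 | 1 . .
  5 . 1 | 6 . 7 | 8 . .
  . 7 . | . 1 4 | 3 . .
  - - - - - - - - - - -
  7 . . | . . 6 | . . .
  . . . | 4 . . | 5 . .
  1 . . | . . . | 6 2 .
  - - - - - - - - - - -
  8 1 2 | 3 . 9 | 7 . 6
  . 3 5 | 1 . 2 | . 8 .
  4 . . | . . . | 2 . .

Step 1. [r8c5∈{4,6,7}] 7 has one home in row 8: r8c5 ⇒ r8c5=7.
Step 2. [r9c6∈{5}] nothing but 5 survives at r9c6 ⇒ r9c6=5.
Step 3. [r6c6∈{3}] r6c6's peers cover all but 3. So r6c6=3.
Step 4. [r6c4∈{5,7,8,9}] in col 4, 7 fits only at r6c4, so r6c4=7.
Step 5. [r4c4∈{2,5,8,9}] 9 has one home in col 4: r4c4. So r4c4=9.
Step 6. [r4c7∈{4}] nothing but 4 survives at r4c7, so r4c7=4.
Step 7. [r3c3∈{8,9}] row 3 places 8 nowhere but r3c3 ⇒ r3c3=8.
Step 8. [r8c9∈{4,9}] in row 8, 4 fits only at r8c9. So r8c9=4.
Step 9. [r4c3∈{3}] only 3 remains possible at r4c3. So r4c3=3.
Step 10. [r5c3∈{9}] only 9 remains possible at r5c3. So r5c3=9.
Step 11. [r6c9∈{8,9}] row 6 places 9 nowhere but r6c9. So r6c9=9.
Step 12. [r4c8∈{1}] r4c8 has the single candidate 1, so r4c8=1.
Step 13. [r2c9∈{2}] only 2 remains possible at r2c9 ⇒ r2c9=2.
Step 14. [r3c9∈{5}] r3c9 has the single candidate 5 ⇒ r3c9=5.
Step 15. [r4c9∈{8}] r4c9's peers cover all but 8 ⇒ r4c9=8.
Step 16. [r8c1∈{6,9}] across row 8, 6 lands solely at r8c1 ⇒ r8c1=6.
Step 17. [r5c1∈{2}] r5c1 has the single candidate 2, so r5c1=2.
Step 18. [r5c5∈{8}] r5c5's peers cover all but 8, so r5c5=8.
Step 19. [r1c2∈{2,4}] r1c2 is the only open cell in col 2 admitting 2 ⇒ r1c2=2.
Step 20. [r2c2∈{4,9}] across box 1, 4 lands solely at r2c2 ⇒ r2c2=4.
Step 21. [r1c9∈{7}] nothing but 7 survives at r1c9, so r1c9=7.
Step 22. [r2c8∈{9}] only 9 remains possible at r2c8. So r2c8=9.
Step 23. [r4c2∈{5}] r4c2 has the single candidate 5 ⇒ r4c2=5.
Step 24. [r5c9∈{3}] nothing but 3 survives at r5c9. So r5c9=3.
Step 25. [r1c4∈{5}] r1c4 has the single candidate 5. So r1c4=5.
Step 26. [r3c8∈{6}] only 6 remains possible at r3c8 ⇒ r3c8=6.
Step 27. [r4c5∈{2}] only 2 remains possible at r4c5, so r4c5=2.
Step 28. [r6c2∈{8}] only 8 remains possible at r6c2, so r6c2=8.
Step 29. [r9c8∈{3}] nothing but 3 survives at r9c8 ⇒ r9c8=3.
Step 30. [r9c5∈{6}] r9c5 has the single candidate 6. So r9c5=6.
Step 31. [r2c5∈{3}] r2c5's peers cover all but 3. So r2c5=3.
Step 32. [r8c7∈{9}] nothing but 9 survives at r8c7, so r8c7=9.
Step 33. [r9c3∈{7}] nothing but 7 survives at r9c3. So r9c3=7.
Step 34. [r5c8∈{7}] only 7 remains possible at r5c8 ⇒ r5c8=7.
Step 35. [r5c6∈{1}] r5c6 is down to just 1. So r5c6=1.
Step 36. [r1c8∈{4}] r1c8 has the single candidate 4. So r1c8=4.
Step 37. [r7c5∈{4}] r7c5 has the single candidate 4. So r7c5=4.
Step 38. [r6c5∈{5}] r6c5 has the single candidate 5 ⇒ r6c5=5.
Step 39. [r7c8∈{5}] r7c8 has the single candidate 5, so r7c8=5.
Step 40. [r3c1∈{9}] r3c1 has the single candidate 9 ⇒ r3c1=9.
Step 41. [r3c4∈{2}] only 2 remains possible at r3c4, so r3c4=2.
Step 42. [r9c9∈{1}] r9c9 has the single candidate 1. So r9c9=1.
Step 43. [r9c4∈{8}] only 8 remains possible at r9c4. So r9c4=8.
Step 44. [r9c2∈{9}] r9c2's peers cover all but 9 ⇒ r9c2=9.
Step 45. [r1c1∈{3}] only 3 remains possible at r1c1. So r1c1=3.
Step 46. [r6c3∈{4}] only 4 remains possible at r6c3, so r6c3=4.
Step 47. [r5c2∈{6}] r5c2's peers cover all but 6, so r5c2=6.

Answer: 3 2 6 5 9 8 1 4 7 / 5 4 1 6 3 7 8 9 2 / 9 7 8 2 1 4 3 6 5 / 7 5 3 9 2 6 4 1 8 / 2 6 9 4 8 1 5 7 3 / 1 8 4 7 5 3 6 2 9 / 8 1 2 3 4 9 7 5 6 / 6 3 5 1 7 2 9 8 4 / 4 9 7 8 6 5 2 3 1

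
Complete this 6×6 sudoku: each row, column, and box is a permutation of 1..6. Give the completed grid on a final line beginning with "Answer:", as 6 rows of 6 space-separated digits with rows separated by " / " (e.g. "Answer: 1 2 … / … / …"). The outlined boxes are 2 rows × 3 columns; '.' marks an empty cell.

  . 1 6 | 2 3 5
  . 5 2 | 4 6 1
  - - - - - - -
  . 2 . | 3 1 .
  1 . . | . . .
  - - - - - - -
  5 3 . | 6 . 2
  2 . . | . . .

Step 1. [r5c5∈{4}] r5c5's peers cover all but 4, so r5c5=4.
Step 2. [r4c4∈{5}] r4c4's peers cover all but 5. So r4c4=5.
Step 3. [r3c1∈{4,6}] r3c1 is the only open cell in col 1 admitting 6, so r3c1=6.
Step 4. [r4c2∈{4}] r4c2's peers cover all but 4, so r4c2=4.
Step 5. [r6c4∈{1}] r6c4 has the single candidate 1. So r6c4=1.
Step 6. [r6c6∈{3}] r6c6's peers cover all but 3, so r6c6=3.
Step 7. [r3c6∈{4}] r3c6 has the single candidate 4. So r3c6=4.
Step 8. [r6c3∈{4}] r6c3 is down to just 4, so r6c3=4.
Step 9. [r4c5∈{2}] r4c5's peers cover all but 2 ⇒ r4c5=2.
Step 10. [r2c1∈{3}] nothing but 3 survives at r2c1. So r2c1=3.
Step 11. [r6c2∈{6}] r6c2 has the single candidate 6, so r6c2=6.
Step 12. [r1c1∈{4}] r1c1's peers cover all but 4. So r1c1=4.
Step 13. [r4c6∈{6}] r4c6 is down to just 6 ⇒ r4c6=6.
Step 14. [r4c3∈{3}] nothing but 3 survives at r4c3. So r4c3=3.
Step 15. [r6c5∈{5}] nothing but 5 survives at r6c5 ⇒ r6c5=5.
Step 16. [r5c3∈{1}] r5c3 has the single candidate 1, so r5c3=1.
Step 17. [r3c3∈{5}] r3c3 has the single candidate 5 ⇒ r3c3=5.

Answer: 4 1 6 2 3 5 / 3 5 2 4 6 1 / 6 2 5 3 1 4 / 1 4 3 5 2 6 / 5 3 1 6 4 2 / 2 6 4 1 5 3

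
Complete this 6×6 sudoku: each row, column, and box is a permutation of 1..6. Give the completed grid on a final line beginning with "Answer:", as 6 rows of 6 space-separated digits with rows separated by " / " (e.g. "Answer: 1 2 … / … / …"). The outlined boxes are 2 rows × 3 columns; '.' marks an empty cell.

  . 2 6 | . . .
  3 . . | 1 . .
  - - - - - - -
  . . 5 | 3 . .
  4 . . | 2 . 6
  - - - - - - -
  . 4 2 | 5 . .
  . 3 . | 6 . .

Step 1. [r6c3∈{1}] only 1 remains possible at r6c3 ⇒ r6c3=1.
Step 2. [r1c4∈{4}] r1c4 has the single candidate 4, so r1c4=4.
Step 3. [r4c5∈{1,5}] in row 4, 5 fits only at r4c5. So r4c5=5.
Step 4. [r1c1∈{1,5}] in row 1, 1 fits only at r1c1, so r1c1=1.
Step 5. [r3c2∈{1,6}] in col 2, 6 fits only at r3c2, so r3c2=6.
Step 6. [r1c5∈{3}] r1c5's peers cover all but 3, so r1c5=3.
Step 7. [r5c5∈{1}] nothing but 1 survives at r5c5, so r5c5=1.
Step 8. [r3c5∈{4}] only 4 remains possible at r3c5. So r3c5=4.
Step 9. [r6c5∈{2}] r6c5 has the single candidate 2, so r6c5=2.
Step 10. [r2c2∈{5}] nothing but 5 survives at r2c2, so r2c2=5.
Step 11. [r4c2∈{1}] only 1 remains possible at r4c2 ⇒ r4c2=1.
Step 12. [r2c5∈{6}] r2c5 has the single candidate 6 ⇒ r2c5=6.
Step 13. [r5c1∈{6}] nothing but 6 survives at r5c1, so r5c1=6.
Step 14. [r4c3∈{3}] nothing but 3 survives at r4c3. So r4c3=3.
Step 15. [r6c6∈{4}] only 4 remains possible at r6c6, so r6c6=4.
Step 16. [r2c6∈{2}] only 2 remains possible at r2c6 ⇒ r2c6=2.
Step 17. [r3c6∈{1}] nothing but 1 survives at r3c6 ⇒ r3c6=1.
Step 18. [r5c6∈{3}] nothing but 3 survives at r5c6 ⇒ r5c6=3.
Step 19. [r6c1∈{5}] nothing but 5 survives at r6c1, so r6c1=5.
Step 20. [r1c6∈{5}] only 5 remains possible at r1c6 ⇒ r1c6=5.
Step 21. [r3c1∈{2}] r3c1 is down to just 2 ⇒ r3c1=2.
Step 22. [r2c3∈{4}] r2c3 is down to just 4 ⇒ r2c3=4.

Answer: 1 2 6 4 3 5 / 3 5 4 1 6 2 / 2 6 5 3 4 1 / 4 1 3 2 5 6 / 6 4 2 5 1 3 / 5 3 1 6 2 4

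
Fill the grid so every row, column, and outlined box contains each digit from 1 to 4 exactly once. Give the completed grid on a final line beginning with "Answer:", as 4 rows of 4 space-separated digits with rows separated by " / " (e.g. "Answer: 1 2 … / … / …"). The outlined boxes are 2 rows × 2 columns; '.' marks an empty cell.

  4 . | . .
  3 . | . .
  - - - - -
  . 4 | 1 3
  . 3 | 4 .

Step 1. [r2c3∈{2}] nothing but 2 survives at r2c3 ⇒ r2c3=2.
Step 2. [r1c4∈{1}] r1c4's peers cover all but 1, so r1c4=1.
Step 3. [r3c1∈{2}] r3c1 is down to just 2. So r3c1=2.
Step 4. [r2c4∈{4}] r2c4's peers cover all but 4, so r2c4=4.
Step 5. [r4c1∈{1}] r4c1's peers cover all but 1 ⇒ r4c1=1.
Step 6. [r1c2∈{2}] r1c2 has the single candidate 2, so r1c2=2.
Step 7. [r2c2∈{1}] r2c2 is down to just 1 ⇒ r2c2=1.
Step 8. [r4c4∈{2}] r4c4's peers cover all but 2, so r4c4=2.
Step 9. [r1c3∈{3}] r1c3 is down to just 3, so r1c3=3.

Answer: 4 2 3 1 / 3 1 2 4 / 2 4 1 3 / 1 3 4 2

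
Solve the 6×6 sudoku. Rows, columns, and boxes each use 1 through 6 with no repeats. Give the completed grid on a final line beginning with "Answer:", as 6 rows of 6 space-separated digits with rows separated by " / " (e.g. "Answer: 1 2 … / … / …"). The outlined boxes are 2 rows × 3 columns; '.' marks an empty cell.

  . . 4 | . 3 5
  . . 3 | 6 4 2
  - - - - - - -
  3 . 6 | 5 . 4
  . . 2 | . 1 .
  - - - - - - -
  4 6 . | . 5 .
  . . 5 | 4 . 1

Step 1. [r6c1∈{2}] only 2 remains possible at r6c1, so r6c1=2.
Step 2. [r3c2∈{1}] only 1 remains possible at r3c2. So r3c2=1.
Step 3. [r2c2∈{5}] only 5 remains possible at r2c2. So r2c2=5.
Step 4. [r5c6∈{3}] nothing but 3 survives at r5c6. So r5c6=3.
Step 5. [r1c1∈{1,6}] r1c1 is the only open cell in row 1 admitting 6 ⇒ r1c1=6.
Step 6. [r1c2∈{2}] r1c2 has the single candidate 2. So r1c2=2.
Step 7. [r5c4∈{2}] r5c4 has the single candidate 2. So r5c4=2.
Step 8. [r6c5∈{6}] nothing but 6 survives at r6c5 ⇒ r6c5=6.
Step 9. [r4c4∈{3}] r4c4 is down to just 3 ⇒ r4c4=3.
Step 10. [r4c6∈{6}] r4c6 is down to just 6. So r4c6=6.
Step 11. [r2c1∈{1}] r2c1 is down to just 1, so r2c1=1.
Step 12. [r6c2∈{3}] r6c2 has the single candidate 3 ⇒ r6c2=3.
Step 13. [r4c2∈{4}] r4c2 is down to just 4 ⇒ r4c2=4.
Step 14. [r5c3∈{1}] r5c3 has the single candidate 1 ⇒ r5c3=1.
Step 15. [r3c5∈{2}] nothing but 2 survives at r3c5 ⇒ r3c5=2.
Step 16. [r4c1∈{5}] r4c1 is down to just 5 ⇒ r4c1=5.
Step 17. [r1c4∈{1}] r1c4 has the single candidate 1, so r1c4=1.

Answer: 6 2 4 1 3 5 / 1 5 3 6 4 2 / 3 1 6 5 2 4 / 5 4 2 3 1 6 / 4 6 1 2 5 3 / 2 3 5 4 6 1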